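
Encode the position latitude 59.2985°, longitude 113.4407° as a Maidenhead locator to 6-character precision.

Shift to the Maidenhead origin (180°W, 90°S): lon 293.4407, lat 149.2985.
Field: 293.4407/20 → 14 → O, 149.2985/10 → 14 → O; chars OO.
Square: 13.4407/2 → 6, 9.2985/1 → 9; chars 69.
Subsquare: 1.4407/0.0833333 → 17 → r, 0.2985/0.0416667 → 7 → h; chars rh.

OO69rh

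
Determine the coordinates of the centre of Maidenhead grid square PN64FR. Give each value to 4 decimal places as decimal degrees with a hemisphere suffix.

44.7292° N, 132.4583° E

Field P=15, N=13: +15·20° lon, +13·10° lat → SW at lon 120°, lat 40°.
Square 6, 4: +6·2° lon, +4·1° lat → SW at lon 132°, lat 44°.
Subsquare f=5, r=17: +5·0.0833333° lon, +17·0.0416667° lat → SW at lon 132.417°, lat 44.7083°.
Cell spans 0.0833333° lon × 0.0416667° lat. Centre is SW corner plus half of each.
latitude 44.7292° N, longitude 132.4583° E.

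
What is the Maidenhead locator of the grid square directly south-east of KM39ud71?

Longitude extended square 7; +1 → 8.
Latitude extended square 1; −1 → 0.

KM39ud80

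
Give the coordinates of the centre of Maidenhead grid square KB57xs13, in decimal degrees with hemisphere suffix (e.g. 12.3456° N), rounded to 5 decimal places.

72.23542° S, 31.92917° E

Field K=10, B=1: +10·20° lon, +1·10° lat → SW at lon 20°, lat -80°.
Square 5, 7: +5·2° lon, +7·1° lat → SW at lon 30°, lat -73°.
Subsquare x=23, s=18: +23·0.0833333° lon, +18·0.0416667° lat → SW at lon 31.9167°, lat -72.25°.
Extended square 1, 3: +1·0.00833333° lon, +3·0.00416667° lat → SW at lon 31.925°, lat -72.2375°.
Cell spans 0.00833333° lon × 0.00416667° lat. Centre is SW corner plus half of each.
latitude 72.23542° S, longitude 31.92917° E.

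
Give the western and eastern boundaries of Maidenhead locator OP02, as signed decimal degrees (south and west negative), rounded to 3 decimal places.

100.000, 102.000

Field O=14, P=15: +14·20° lon, +15·10° lat → SW at lon 100°, lat 60°.
Square 0, 2: +0·2° lon, +2·1° lat → SW at lon 100°, lat 62°.
Cell spans 2° lon × 1° lat.
west 100.000, east 102.000.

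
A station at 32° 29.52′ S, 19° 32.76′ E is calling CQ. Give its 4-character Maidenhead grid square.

JF97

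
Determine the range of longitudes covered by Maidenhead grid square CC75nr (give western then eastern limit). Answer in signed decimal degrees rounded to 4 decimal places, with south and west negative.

-124.9167, -124.8333

Field C=2, C=2: +2·20° lon, +2·10° lat → SW at lon -140°, lat -70°.
Square 7, 5: +7·2° lon, +5·1° lat → SW at lon -126°, lat -65°.
Subsquare n=13, r=17: +13·0.0833333° lon, +17·0.0416667° lat → SW at lon -124.917°, lat -64.2917°.
Cell spans 0.0833333° lon × 0.0416667° lat.
west -124.9167, east -124.8333.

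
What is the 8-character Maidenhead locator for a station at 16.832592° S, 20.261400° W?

HH93ue80

Shift to the Maidenhead origin (180°W, 90°S): lon 159.73860, lat 73.16741.
Field (20°×10°, letters A–R): 159.73860/20 → 7 → H, 73.16741/10 → 7 → H; chars HH.
Square (2°×1°, digits 0–9): 19.73860/2 → 9, 3.16741/1 → 3; chars 93.
Subsquare (5′×2.5′, letters a–x): 1.73860/0.0833333 → 20 → u, 0.16741/0.0416667 → 4 → e; chars ue.
Extended square (30″×15″, digits 0–9): 0.07193/0.00833333 → 8, 0.00074/0.00416667 → 0; chars 80.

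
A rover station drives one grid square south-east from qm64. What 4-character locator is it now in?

QM73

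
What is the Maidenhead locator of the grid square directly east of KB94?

LB04

Longitude square 9; +1 → 10, wraps to 0, carry into field.
Longitude field K = 10; +1 → 11 = L.
The latitude characters are unchanged.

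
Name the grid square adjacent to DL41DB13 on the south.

DL41db12

Latitude extended square 3; −1 → 2.
The longitude characters are unchanged.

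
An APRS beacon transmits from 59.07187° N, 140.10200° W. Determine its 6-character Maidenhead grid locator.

BO99wb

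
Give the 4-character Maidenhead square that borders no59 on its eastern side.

NO69

Longitude square 5; +1 → 6.
The latitude characters are unchanged.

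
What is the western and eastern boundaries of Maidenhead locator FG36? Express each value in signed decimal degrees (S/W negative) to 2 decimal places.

-74.00, -72.00

Field F=5, G=6: +5·20° lon, +6·10° lat → SW at lon -80°, lat -30°.
Square 3, 6: +3·2° lon, +6·1° lat → SW at lon -74°, lat -24°.
Cell spans 2° lon × 1° lat.
west -74.00, east -72.00.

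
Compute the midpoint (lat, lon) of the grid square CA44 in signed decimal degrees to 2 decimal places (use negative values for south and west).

Field C=2, A=0: +2·20° lon, +0·10° lat → SW at lon -140°, lat -90°.
Square 4, 4: +4·2° lon, +4·1° lat → SW at lon -132°, lat -86°.
Cell spans 2° lon × 1° lat. Centre is SW corner plus half of each.
latitude -85.50, longitude -131.00.

-85.50, -131.00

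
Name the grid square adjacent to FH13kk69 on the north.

Latitude extended square 9; +1 → 10, wraps to 0, carry into subsquare.
Latitude subsquare k = 10; +1 → 11 = l.
The longitude characters are unchanged.

FH13kl60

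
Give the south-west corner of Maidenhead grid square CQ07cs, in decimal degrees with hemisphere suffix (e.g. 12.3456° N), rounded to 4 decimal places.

Field C=2, Q=16: +2·20° lon, +16·10° lat → SW at lon -140°, lat 70°.
Square 0, 7: +0·2° lon, +7·1° lat → SW at lon -140°, lat 77°.
Subsquare c=2, s=18: +2·0.0833333° lon, +18·0.0416667° lat → SW at lon -139.833°, lat 77.75°.
latitude 77.7500° N, longitude 139.8333° W.

77.7500° N, 139.8333° W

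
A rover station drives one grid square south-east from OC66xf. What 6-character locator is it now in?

Longitude subsquare x = 23; +1 → 24, wraps to 0 = a, carry into square.
Longitude square 6; +1 → 7.
Latitude subsquare f = 5; −1 → 4 = e.

OC76ae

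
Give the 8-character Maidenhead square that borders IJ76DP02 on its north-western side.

Longitude extended square 0; −1 → -1, wraps to 9, carry into subsquare.
Longitude subsquare d = 3; −1 → 2 = c.
Latitude extended square 2; +1 → 3.

IJ76cp93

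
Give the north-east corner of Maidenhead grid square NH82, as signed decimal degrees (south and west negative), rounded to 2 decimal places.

-17.00, 98.00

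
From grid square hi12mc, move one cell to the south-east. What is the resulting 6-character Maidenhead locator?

HI12nb

Longitude subsquare m = 12; +1 → 13 = n.
Latitude subsquare c = 2; −1 → 1 = b.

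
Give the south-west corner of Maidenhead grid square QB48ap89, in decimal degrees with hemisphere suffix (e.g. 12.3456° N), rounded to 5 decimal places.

71.33750° S, 148.06667° E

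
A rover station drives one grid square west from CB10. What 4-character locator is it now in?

CB00

Longitude square 1; −1 → 0.
The latitude characters are unchanged.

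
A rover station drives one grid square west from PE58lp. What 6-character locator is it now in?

PE58kp

Longitude subsquare l = 11; −1 → 10 = k.
The latitude characters are unchanged.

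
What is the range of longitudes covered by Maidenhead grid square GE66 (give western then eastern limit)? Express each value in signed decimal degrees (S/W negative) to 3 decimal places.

-48.000, -46.000

Field G=6, E=4: +6·20° lon, +4·10° lat → SW at lon -60°, lat -50°.
Square 6, 6: +6·2° lon, +6·1° lat → SW at lon -48°, lat -44°.
Cell spans 2° lon × 1° lat.
west -48.000, east -46.000.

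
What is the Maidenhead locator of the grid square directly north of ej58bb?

EJ58bc

Latitude subsquare b = 1; +1 → 2 = c.
The longitude characters are unchanged.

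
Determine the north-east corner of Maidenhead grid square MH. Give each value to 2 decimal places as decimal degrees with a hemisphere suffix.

10.00° S, 80.00° E

Field M=12, H=7: +12·20° lon, +7·10° lat → SW at lon 60°, lat -20°.
Cell spans 20° lon × 10° lat. NE corner is SW corner plus one full cell.
latitude 10.00° S, longitude 80.00° E.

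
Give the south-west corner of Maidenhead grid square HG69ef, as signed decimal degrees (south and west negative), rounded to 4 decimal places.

Field H=7, G=6: +7·20° lon, +6·10° lat → SW at lon -40°, lat -30°.
Square 6, 9: +6·2° lon, +9·1° lat → SW at lon -28°, lat -21°.
Subsquare e=4, f=5: +4·0.0833333° lon, +5·0.0416667° lat → SW at lon -27.6667°, lat -20.7917°.
latitude -20.7917, longitude -27.6667.

-20.7917, -27.6667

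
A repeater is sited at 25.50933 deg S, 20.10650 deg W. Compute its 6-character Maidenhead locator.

HG94wl

Shift to the Maidenhead origin (180°W, 90°S): lon 159.8935, lat 64.4907.
Field: lon ⌊159.8935/20⌋ = 7 → H; lat ⌊64.4907/10⌋ = 6 → G.
Square: lon ⌊19.8935/2⌋ = 9; lat ⌊4.4907/1⌋ = 4.
Subsquare: lon ⌊1.8935/0.0833333⌋ = 22 → w; lat ⌊0.4907/0.0416667⌋ = 11 → l.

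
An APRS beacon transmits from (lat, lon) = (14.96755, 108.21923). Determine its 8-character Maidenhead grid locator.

OK44cx62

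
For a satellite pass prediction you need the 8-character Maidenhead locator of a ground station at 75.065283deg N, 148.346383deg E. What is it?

Shift to the Maidenhead origin (180°W, 90°S): lon 328.34638, lat 165.06528.
Field: lon ⌊328.34638/20⌋ = 16 → Q; lat ⌊165.06528/10⌋ = 16 → Q.
Square: lon ⌊8.34638/2⌋ = 4; lat ⌊5.06528/1⌋ = 5.
Subsquare: lon ⌊0.34638/0.0833333⌋ = 4 → e; lat ⌊0.06528/0.0416667⌋ = 1 → b.
Extended square: lon ⌊0.01305/0.00833333⌋ = 1; lat ⌊0.02362/0.00416667⌋ = 5.

QQ45eb15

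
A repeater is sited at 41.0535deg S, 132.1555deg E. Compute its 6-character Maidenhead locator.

PE68bw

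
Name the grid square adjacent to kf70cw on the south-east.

Longitude subsquare c = 2; +1 → 3 = d.
Latitude subsquare w = 22; −1 → 21 = v.

KF70dv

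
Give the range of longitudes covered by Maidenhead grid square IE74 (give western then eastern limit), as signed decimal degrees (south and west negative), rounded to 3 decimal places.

-6.000, -4.000

Field I=8, E=4: +8·20° lon, +4·10° lat → SW at lon -20°, lat -50°.
Square 7, 4: +7·2° lon, +4·1° lat → SW at lon -6°, lat -46°.
Cell spans 2° lon × 1° lat.
west -6.000, east -4.000.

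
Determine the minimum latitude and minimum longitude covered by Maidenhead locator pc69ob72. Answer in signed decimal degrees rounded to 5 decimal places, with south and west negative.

-60.95000, 133.22500

Field P=15, C=2: +15·20° lon, +2·10° lat → SW at lon 120°, lat -70°.
Square 6, 9: +6·2° lon, +9·1° lat → SW at lon 132°, lat -61°.
Subsquare o=14, b=1: +14·0.0833333° lon, +1·0.0416667° lat → SW at lon 133.167°, lat -60.9583°.
Extended square 7, 2: +7·0.00833333° lon, +2·0.00416667° lat → SW at lon 133.225°, lat -60.95°.
latitude -60.95000, longitude 133.22500.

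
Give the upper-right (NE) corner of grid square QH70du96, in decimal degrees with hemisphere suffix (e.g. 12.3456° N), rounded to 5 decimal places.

19.13750° S, 154.33333° E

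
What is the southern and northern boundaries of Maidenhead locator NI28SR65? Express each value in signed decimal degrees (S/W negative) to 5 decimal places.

-1.27083, -1.26667

Field N=13, I=8: +13·20° lon, +8·10° lat → SW at lon 80°, lat -10°.
Square 2, 8: +2·2° lon, +8·1° lat → SW at lon 84°, lat -2°.
Subsquare s=18, r=17: +18·0.0833333° lon, +17·0.0416667° lat → SW at lon 85.5°, lat -1.29167°.
Extended square 6, 5: +6·0.00833333° lon, +5·0.00416667° lat → SW at lon 85.55°, lat -1.27083°.
Cell spans 0.00833333° lon × 0.00416667° lat.
south -1.27083, north -1.26667.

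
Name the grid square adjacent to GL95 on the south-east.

HL04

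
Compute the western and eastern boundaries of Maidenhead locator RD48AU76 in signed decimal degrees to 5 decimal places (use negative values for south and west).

168.05833, 168.06667

Field R=17, D=3: +17·20° lon, +3·10° lat → SW at lon 160°, lat -60°.
Square 4, 8: +4·2° lon, +8·1° lat → SW at lon 168°, lat -52°.
Subsquare a=0, u=20: +0·0.0833333° lon, +20·0.0416667° lat → SW at lon 168°, lat -51.1667°.
Extended square 7, 6: +7·0.00833333° lon, +6·0.00416667° lat → SW at lon 168.058°, lat -51.1417°.
Cell spans 0.00833333° lon × 0.00416667° lat.
west 168.05833, east 168.06667.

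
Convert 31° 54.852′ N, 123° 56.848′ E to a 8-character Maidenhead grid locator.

PM11xv39

Shift to the Maidenhead origin (180°W, 90°S): lon 303.94747, lat 121.91420.
Field (20°×10°, letters A–R): 303.94747/20 → 15 → P, 121.91420/10 → 12 → M; chars PM.
Square (2°×1°, digits 0–9): 3.94747/2 → 1, 1.91420/1 → 1; chars 11.
Subsquare (5′×2.5′, letters a–x): 1.94747/0.0833333 → 23 → x, 0.91420/0.0416667 → 21 → v; chars xv.
Extended square (30″×15″, digits 0–9): 0.03080/0.00833333 → 3, 0.03920/0.00416667 → 9; chars 39.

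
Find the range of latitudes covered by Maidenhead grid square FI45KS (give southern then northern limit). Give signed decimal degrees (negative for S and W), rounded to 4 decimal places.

-4.2500, -4.2083

Field F=5, I=8: +5·20° lon, +8·10° lat → SW at lon -80°, lat -10°.
Square 4, 5: +4·2° lon, +5·1° lat → SW at lon -72°, lat -5°.
Subsquare k=10, s=18: +10·0.0833333° lon, +18·0.0416667° lat → SW at lon -71.1667°, lat -4.25°.
Cell spans 0.0833333° lon × 0.0416667° lat.
south -4.2500, north -4.2083.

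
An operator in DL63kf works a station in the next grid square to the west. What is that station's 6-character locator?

Longitude subsquare k = 10; −1 → 9 = j.
The latitude characters are unchanged.

DL63jf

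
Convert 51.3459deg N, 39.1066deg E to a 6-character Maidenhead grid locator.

Shift to the Maidenhead origin (180°W, 90°S): lon 219.1066, lat 141.3459.
Field: lon ⌊219.1066/20⌋ = 10 → K; lat ⌊141.3459/10⌋ = 14 → O.
Square: lon ⌊19.1066/2⌋ = 9; lat ⌊1.3459/1⌋ = 1.
Subsquare: lon ⌊1.1066/0.0833333⌋ = 13 → n; lat ⌊0.3459/0.0416667⌋ = 8 → i.

KO91ni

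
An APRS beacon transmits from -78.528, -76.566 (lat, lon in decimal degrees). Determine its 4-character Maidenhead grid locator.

Shift to the Maidenhead origin (180°W, 90°S): lon 103.43, lat 11.47.
Field: 103.43/20 → 5 → F, 11.47/10 → 1 → B; chars FB.
Square: 3.43/2 → 1, 1.47/1 → 1; chars 11.

FB11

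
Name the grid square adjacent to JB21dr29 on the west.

JB21dr19

Longitude extended square 2; −1 → 1.
The latitude characters are unchanged.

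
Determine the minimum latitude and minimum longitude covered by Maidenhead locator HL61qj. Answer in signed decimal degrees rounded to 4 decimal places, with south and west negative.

21.3750, -26.6667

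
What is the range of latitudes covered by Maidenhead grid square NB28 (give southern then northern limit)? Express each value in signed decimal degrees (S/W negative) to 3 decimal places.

Field N=13, B=1: +13·20° lon, +1·10° lat → SW at lon 80°, lat -80°.
Square 2, 8: +2·2° lon, +8·1° lat → SW at lon 84°, lat -72°.
Cell spans 2° lon × 1° lat.
south -72.000, north -71.000.

-72.000, -71.000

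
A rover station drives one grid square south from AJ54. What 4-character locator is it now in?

Latitude square 4; −1 → 3.
The longitude characters are unchanged.

AJ53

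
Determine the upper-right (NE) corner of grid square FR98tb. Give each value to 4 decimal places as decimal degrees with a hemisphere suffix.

Field F=5, R=17: +5·20° lon, +17·10° lat → SW at lon -80°, lat 80°.
Square 9, 8: +9·2° lon, +8·1° lat → SW at lon -62°, lat 88°.
Subsquare t=19, b=1: +19·0.0833333° lon, +1·0.0416667° lat → SW at lon -60.4167°, lat 88.0417°.
Cell spans 0.0833333° lon × 0.0416667° lat. NE corner is SW corner plus one full cell.
latitude 88.0833° N, longitude 60.3333° W.

88.0833° N, 60.3333° W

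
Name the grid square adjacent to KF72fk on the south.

Latitude subsquare k = 10; −1 → 9 = j.
The longitude characters are unchanged.

KF72fj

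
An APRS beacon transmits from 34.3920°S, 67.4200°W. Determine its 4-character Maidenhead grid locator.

Add 180° to longitude and 90° to latitude: 112.58, 55.61.
Field (20°×10°, letters A–R): 112.58/20 → 5 → F, 55.61/10 → 5 → F; chars FF.
Square (2°×1°, digits 0–9): 12.58/2 → 6, 5.61/1 → 5; chars 65.

FF65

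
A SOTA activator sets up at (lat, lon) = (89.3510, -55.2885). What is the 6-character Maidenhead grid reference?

Add 180° to longitude and 90° to latitude: 124.7115, 179.3510.
Field (20°×10°, letters A–R): lon ⌊124.7115/20⌋ = 6 → G; lat ⌊179.3510/10⌋ = 17 → R.
Square (2°×1°, digits 0–9): lon ⌊4.7115/2⌋ = 2; lat ⌊9.3510/1⌋ = 9.
Subsquare (5′×2.5′, letters a–x): lon ⌊0.7115/0.0833333⌋ = 8 → i; lat ⌊0.3510/0.0416667⌋ = 8 → i.

GR29ii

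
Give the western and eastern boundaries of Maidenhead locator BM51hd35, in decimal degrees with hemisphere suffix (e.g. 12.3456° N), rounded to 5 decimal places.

149.39167° W, 149.38333° W

Field B=1, M=12: +1·20° lon, +12·10° lat → SW at lon -160°, lat 30°.
Square 5, 1: +5·2° lon, +1·1° lat → SW at lon -150°, lat 31°.
Subsquare h=7, d=3: +7·0.0833333° lon, +3·0.0416667° lat → SW at lon -149.417°, lat 31.125°.
Extended square 3, 5: +3·0.00833333° lon, +5·0.00416667° lat → SW at lon -149.392°, lat 31.1458°.
Cell spans 0.00833333° lon × 0.00416667° lat.
west 149.39167° W, east 149.38333° W.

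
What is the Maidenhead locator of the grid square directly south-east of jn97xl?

KN07ak

Longitude subsquare x = 23; +1 → 24, wraps to 0 = a, carry into square.
Longitude square 9; +1 → 10, wraps to 0, carry into field.
Longitude field J = 9; +1 → 10 = K.
Latitude subsquare l = 11; −1 → 10 = k.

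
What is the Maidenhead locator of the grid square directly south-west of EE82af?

Longitude subsquare a = 0; −1 → -1, wraps to 23 = x, carry into square.
Longitude square 8; −1 → 7.
Latitude subsquare f = 5; −1 → 4 = e.

EE72xe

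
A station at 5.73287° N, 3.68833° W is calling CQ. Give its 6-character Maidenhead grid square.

IJ85dr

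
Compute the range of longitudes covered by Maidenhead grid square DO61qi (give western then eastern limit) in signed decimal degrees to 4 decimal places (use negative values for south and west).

Field D=3, O=14: +3·20° lon, +14·10° lat → SW at lon -120°, lat 50°.
Square 6, 1: +6·2° lon, +1·1° lat → SW at lon -108°, lat 51°.
Subsquare q=16, i=8: +16·0.0833333° lon, +8·0.0416667° lat → SW at lon -106.667°, lat 51.3333°.
Cell spans 0.0833333° lon × 0.0416667° lat.
west -106.6667, east -106.5833.

-106.6667, -106.5833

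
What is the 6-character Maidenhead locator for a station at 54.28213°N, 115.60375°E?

Add 180° to longitude and 90° to latitude: 295.6037, 144.2821.
Field: 295.6037/20 → 14 → O, 144.2821/10 → 14 → O; chars OO.
Square: 15.6037/2 → 7, 4.2821/1 → 4; chars 74.
Subsquare: 1.6037/0.0833333 → 19 → t, 0.2821/0.0416667 → 6 → g; chars tg.

OO74tg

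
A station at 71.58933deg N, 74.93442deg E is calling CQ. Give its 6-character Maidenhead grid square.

Offset from 180°W / 90°S: lon 254.9344°, lat 161.5893°.
Field: 254.9344/20 → 12 → M, 161.5893/10 → 16 → Q; chars MQ.
Square: 14.9344/2 → 7, 1.5893/1 → 1; chars 71.
Subsquare: 0.9344/0.0833333 → 11 → l, 0.5893/0.0416667 → 14 → o; chars lo.

MQ71lo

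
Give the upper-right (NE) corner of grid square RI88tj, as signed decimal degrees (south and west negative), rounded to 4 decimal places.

-1.5833, 177.6667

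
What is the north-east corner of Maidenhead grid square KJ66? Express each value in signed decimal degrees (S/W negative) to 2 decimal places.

Field K=10, J=9: +10·20° lon, +9·10° lat → SW at lon 20°, lat 0°.
Square 6, 6: +6·2° lon, +6·1° lat → SW at lon 32°, lat 6°.
Cell spans 2° lon × 1° lat. NE corner is SW corner plus one full cell.
latitude 7.00, longitude 34.00.

7.00, 34.00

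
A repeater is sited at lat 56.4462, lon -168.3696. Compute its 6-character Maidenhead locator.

Add 180° to longitude and 90° to latitude: 11.6304, 146.4462.
Field: 11.6304/20 → 0 → A, 146.4462/10 → 14 → O; chars AO.
Square: 11.6304/2 → 5, 6.4462/1 → 6; chars 56.
Subsquare: 1.6304/0.0833333 → 19 → t, 0.4462/0.0416667 → 10 → k; chars tk.

AO56tk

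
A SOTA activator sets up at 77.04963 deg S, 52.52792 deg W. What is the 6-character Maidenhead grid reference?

GB32rw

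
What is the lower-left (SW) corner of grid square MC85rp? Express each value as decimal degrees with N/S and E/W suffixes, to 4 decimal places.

64.3750° S, 77.4167° E

Field M=12, C=2: +12·20° lon, +2·10° lat → SW at lon 60°, lat -70°.
Square 8, 5: +8·2° lon, +5·1° lat → SW at lon 76°, lat -65°.
Subsquare r=17, p=15: +17·0.0833333° lon, +15·0.0416667° lat → SW at lon 77.4167°, lat -64.375°.
latitude 64.3750° S, longitude 77.4167° E.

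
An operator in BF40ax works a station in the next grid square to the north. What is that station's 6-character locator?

Latitude subsquare x = 23; +1 → 24, wraps to 0 = a, carry into square.
Latitude square 0; +1 → 1.
The longitude characters are unchanged.

BF41aa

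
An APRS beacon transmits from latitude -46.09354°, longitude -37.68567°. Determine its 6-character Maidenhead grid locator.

HE13dv

Shift to the Maidenhead origin (180°W, 90°S): lon 142.3143, lat 43.9065.
Field (20°×10°, letters A–R): lon ⌊142.3143/20⌋ = 7 → H; lat ⌊43.9065/10⌋ = 4 → E.
Square (2°×1°, digits 0–9): lon ⌊2.3143/2⌋ = 1; lat ⌊3.9065/1⌋ = 3.
Subsquare (5′×2.5′, letters a–x): lon ⌊0.3143/0.0833333⌋ = 3 → d; lat ⌊0.9065/0.0416667⌋ = 21 → v.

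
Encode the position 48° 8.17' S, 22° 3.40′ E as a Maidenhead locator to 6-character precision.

KE11au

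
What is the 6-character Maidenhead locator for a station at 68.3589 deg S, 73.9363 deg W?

Offset from 180°W / 90°S: lon 106.0637°, lat 21.6411°.
Field: 106.0637/20 → 5 → F, 21.6411/10 → 2 → C; chars FC.
Square: 6.0637/2 → 3, 1.6411/1 → 1; chars 31.
Subsquare: 0.0637/0.0833333 → 0 → a, 0.6411/0.0416667 → 15 → p; chars ap.

FC31ap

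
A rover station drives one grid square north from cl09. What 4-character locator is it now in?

Latitude square 9; +1 → 10, wraps to 0, carry into field.
Latitude field L = 11; +1 → 12 = M.
The longitude characters are unchanged.

CM00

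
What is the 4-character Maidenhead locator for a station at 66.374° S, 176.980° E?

RC83

Offset from 180°W / 90°S: lon 356.98°, lat 23.63°.
Field (20°×10°, letters A–R): 356.98/20 → 17 → R, 23.63/10 → 2 → C; chars RC.
Square (2°×1°, digits 0–9): 16.98/2 → 8, 3.63/1 → 3; chars 83.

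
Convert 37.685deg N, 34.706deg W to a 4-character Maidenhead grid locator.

Add 180° to longitude and 90° to latitude: 145.29, 127.69.
Field: 145.29/20 → 7 → H, 127.69/10 → 12 → M; chars HM.
Square: 5.29/2 → 2, 7.69/1 → 7; chars 27.

HM27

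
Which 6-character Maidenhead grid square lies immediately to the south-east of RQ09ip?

RQ09jo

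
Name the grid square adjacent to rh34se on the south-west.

Longitude subsquare s = 18; −1 → 17 = r.
Latitude subsquare e = 4; −1 → 3 = d.

RH34rd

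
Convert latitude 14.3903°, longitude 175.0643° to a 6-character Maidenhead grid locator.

Add 180° to longitude and 90° to latitude: 355.0643, 104.3903.
Field: 355.0643/20 → 17 → R, 104.3903/10 → 10 → K; chars RK.
Square: 15.0643/2 → 7, 4.3903/1 → 4; chars 74.
Subsquare: 1.0643/0.0833333 → 12 → m, 0.3903/0.0416667 → 9 → j; chars mj.

RK74mj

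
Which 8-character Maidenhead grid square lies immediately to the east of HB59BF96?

HB59cf06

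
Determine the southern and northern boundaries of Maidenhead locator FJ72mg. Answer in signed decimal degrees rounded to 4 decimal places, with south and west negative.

2.2500, 2.2917

Field F=5, J=9: +5·20° lon, +9·10° lat → SW at lon -80°, lat 0°.
Square 7, 2: +7·2° lon, +2·1° lat → SW at lon -66°, lat 2°.
Subsquare m=12, g=6: +12·0.0833333° lon, +6·0.0416667° lat → SW at lon -65°, lat 2.25°.
Cell spans 0.0833333° lon × 0.0416667° lat.
south 2.2500, north 2.2917.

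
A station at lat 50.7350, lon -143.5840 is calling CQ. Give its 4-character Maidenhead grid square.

BO80

Add 180° to longitude and 90° to latitude: 36.42, 140.74.
Field (20°×10°, letters A–R): lon ⌊36.42/20⌋ = 1 → B; lat ⌊140.74/10⌋ = 14 → O.
Square (2°×1°, digits 0–9): lon ⌊16.42/2⌋ = 8; lat ⌊0.74/1⌋ = 0.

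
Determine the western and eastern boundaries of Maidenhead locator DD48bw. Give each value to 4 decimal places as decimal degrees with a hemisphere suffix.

Field D=3, D=3: +3·20° lon, +3·10° lat → SW at lon -120°, lat -60°.
Square 4, 8: +4·2° lon, +8·1° lat → SW at lon -112°, lat -52°.
Subsquare b=1, w=22: +1·0.0833333° lon, +22·0.0416667° lat → SW at lon -111.917°, lat -51.0833°.
Cell spans 0.0833333° lon × 0.0416667° lat.
west 111.9167° W, east 111.8333° W.

111.9167° W, 111.8333° W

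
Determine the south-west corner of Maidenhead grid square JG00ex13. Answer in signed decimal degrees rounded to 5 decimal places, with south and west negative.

Field J=9, G=6: +9·20° lon, +6·10° lat → SW at lon 0°, lat -30°.
Square 0, 0: +0·2° lon, +0·1° lat → SW at lon 0°, lat -30°.
Subsquare e=4, x=23: +4·0.0833333° lon, +23·0.0416667° lat → SW at lon 0.333333°, lat -29.0417°.
Extended square 1, 3: +1·0.00833333° lon, +3·0.00416667° lat → SW at lon 0.341667°, lat -29.0292°.
latitude -29.02917, longitude 0.34167.

-29.02917, 0.34167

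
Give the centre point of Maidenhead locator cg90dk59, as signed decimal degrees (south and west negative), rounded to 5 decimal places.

Field C=2, G=6: +2·20° lon, +6·10° lat → SW at lon -140°, lat -30°.
Square 9, 0: +9·2° lon, +0·1° lat → SW at lon -122°, lat -30°.
Subsquare d=3, k=10: +3·0.0833333° lon, +10·0.0416667° lat → SW at lon -121.75°, lat -29.5833°.
Extended square 5, 9: +5·0.00833333° lon, +9·0.00416667° lat → SW at lon -121.708°, lat -29.5458°.
Cell spans 0.00833333° lon × 0.00416667° lat. Centre is SW corner plus half of each.
latitude -29.54375, longitude -121.70417.

-29.54375, -121.70417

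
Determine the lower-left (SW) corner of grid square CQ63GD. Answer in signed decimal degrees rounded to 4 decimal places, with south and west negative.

73.1250, -127.5000

Field C=2, Q=16: +2·20° lon, +16·10° lat → SW at lon -140°, lat 70°.
Square 6, 3: +6·2° lon, +3·1° lat → SW at lon -128°, lat 73°.
Subsquare g=6, d=3: +6·0.0833333° lon, +3·0.0416667° lat → SW at lon -127.5°, lat 73.125°.
latitude 73.1250, longitude -127.5000.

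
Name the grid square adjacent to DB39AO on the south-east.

DB39bn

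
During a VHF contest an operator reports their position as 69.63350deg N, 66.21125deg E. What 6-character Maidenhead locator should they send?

MP39cp

Add 180° to longitude and 90° to latitude: 246.2113, 159.6335.
Field: 246.2113/20 → 12 → M, 159.6335/10 → 15 → P; chars MP.
Square: 6.2113/2 → 3, 9.6335/1 → 9; chars 39.
Subsquare: 0.2113/0.0833333 → 2 → c, 0.6335/0.0416667 → 15 → p; chars cp.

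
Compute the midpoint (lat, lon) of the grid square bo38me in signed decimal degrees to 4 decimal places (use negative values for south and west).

58.1875, -152.9583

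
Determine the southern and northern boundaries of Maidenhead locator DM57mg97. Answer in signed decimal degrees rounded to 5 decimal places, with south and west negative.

Field D=3, M=12: +3·20° lon, +12·10° lat → SW at lon -120°, lat 30°.
Square 5, 7: +5·2° lon, +7·1° lat → SW at lon -110°, lat 37°.
Subsquare m=12, g=6: +12·0.0833333° lon, +6·0.0416667° lat → SW at lon -109°, lat 37.25°.
Extended square 9, 7: +9·0.00833333° lon, +7·0.00416667° lat → SW at lon -108.925°, lat 37.2792°.
Cell spans 0.00833333° lon × 0.00416667° lat.
south 37.27917, north 37.28333.

37.27917, 37.28333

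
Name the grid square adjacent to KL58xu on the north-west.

KL58wv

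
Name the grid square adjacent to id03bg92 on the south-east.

Longitude extended square 9; +1 → 10, wraps to 0, carry into subsquare.
Longitude subsquare b = 1; +1 → 2 = c.
Latitude extended square 2; −1 → 1.

ID03cg01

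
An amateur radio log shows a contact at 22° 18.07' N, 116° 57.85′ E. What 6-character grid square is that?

Offset from 180°W / 90°S: lon 296.9642°, lat 112.3012°.
Field: 296.9642/20 → 14 → O, 112.3012/10 → 11 → L; chars OL.
Square: 16.9642/2 → 8, 2.3012/1 → 2; chars 82.
Subsquare: 0.9642/0.0833333 → 11 → l, 0.3012/0.0416667 → 7 → h; chars lh.

OL82lh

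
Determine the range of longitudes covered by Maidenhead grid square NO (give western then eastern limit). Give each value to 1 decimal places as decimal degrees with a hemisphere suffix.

80.0° E, 100.0° E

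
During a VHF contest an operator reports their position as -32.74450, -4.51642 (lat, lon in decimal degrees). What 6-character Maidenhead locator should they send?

IF77rg

Add 180° to longitude and 90° to latitude: 175.4836, 57.2555.
Field (20°×10°, letters A–R): 175.4836/20 → 8 → I, 57.2555/10 → 5 → F; chars IF.
Square (2°×1°, digits 0–9): 15.4836/2 → 7, 7.2555/1 → 7; chars 77.
Subsquare (5′×2.5′, letters a–x): 1.4836/0.0833333 → 17 → r, 0.2555/0.0416667 → 6 → g; chars rg.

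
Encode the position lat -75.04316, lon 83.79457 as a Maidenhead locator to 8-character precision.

Add 180° to longitude and 90° to latitude: 263.79457, 14.95684.
Field (20°×10°, letters A–R): lon ⌊263.79457/20⌋ = 13 → N; lat ⌊14.95684/10⌋ = 1 → B.
Square (2°×1°, digits 0–9): lon ⌊3.79457/2⌋ = 1; lat ⌊4.95684/1⌋ = 4.
Subsquare (5′×2.5′, letters a–x): lon ⌊1.79457/0.0833333⌋ = 21 → v; lat ⌊0.95684/0.0416667⌋ = 22 → w.
Extended square (30″×15″, digits 0–9): lon ⌊0.04457/0.00833333⌋ = 5; lat ⌊0.04017/0.00416667⌋ = 9.

NB14vw59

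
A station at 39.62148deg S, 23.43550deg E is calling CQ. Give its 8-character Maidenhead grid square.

KF10rj20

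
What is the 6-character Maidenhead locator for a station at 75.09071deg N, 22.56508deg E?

KQ15gc

Add 180° to longitude and 90° to latitude: 202.5651, 165.0907.
Field: 202.5651/20 → 10 → K, 165.0907/10 → 16 → Q; chars KQ.
Square: 2.5651/2 → 1, 5.0907/1 → 5; chars 15.
Subsquare: 0.5651/0.0833333 → 6 → g, 0.0907/0.0416667 → 2 → c; chars gc.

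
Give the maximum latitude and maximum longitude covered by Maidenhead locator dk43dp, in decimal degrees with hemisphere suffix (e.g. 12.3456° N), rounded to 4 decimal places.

Field D=3, K=10: +3·20° lon, +10·10° lat → SW at lon -120°, lat 10°.
Square 4, 3: +4·2° lon, +3·1° lat → SW at lon -112°, lat 13°.
Subsquare d=3, p=15: +3·0.0833333° lon, +15·0.0416667° lat → SW at lon -111.75°, lat 13.625°.
Cell spans 0.0833333° lon × 0.0416667° lat. NE corner is SW corner plus one full cell.
latitude 13.6667° N, longitude 111.6667° W.

13.6667° N, 111.6667° W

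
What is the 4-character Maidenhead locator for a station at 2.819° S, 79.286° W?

FI07

Shift to the Maidenhead origin (180°W, 90°S): lon 100.71, lat 87.18.
Field: 100.71/20 → 5 → F, 87.18/10 → 8 → I; chars FI.
Square: 0.71/2 → 0, 7.18/1 → 7; chars 07.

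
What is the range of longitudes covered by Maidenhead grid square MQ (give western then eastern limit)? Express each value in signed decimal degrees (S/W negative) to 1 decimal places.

60.0, 80.0

Field M=12, Q=16: +12·20° lon, +16·10° lat → SW at lon 60°, lat 70°.
Cell spans 20° lon × 10° lat.
west 60.0, east 80.0.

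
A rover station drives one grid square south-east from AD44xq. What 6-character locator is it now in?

Longitude subsquare x = 23; +1 → 24, wraps to 0 = a, carry into square.
Longitude square 4; +1 → 5.
Latitude subsquare q = 16; −1 → 15 = p.

AD54ap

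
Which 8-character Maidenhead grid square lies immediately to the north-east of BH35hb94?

Longitude extended square 9; +1 → 10, wraps to 0, carry into subsquare.
Longitude subsquare h = 7; +1 → 8 = i.
Latitude extended square 4; +1 → 5.

BH35ib05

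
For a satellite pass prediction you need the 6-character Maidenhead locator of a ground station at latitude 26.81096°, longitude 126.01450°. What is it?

Offset from 180°W / 90°S: lon 306.0145°, lat 116.8110°.
Field: 306.0145/20 → 15 → P, 116.8110/10 → 11 → L; chars PL.
Square: 6.0145/2 → 3, 6.8110/1 → 6; chars 36.
Subsquare: 0.0145/0.0833333 → 0 → a, 0.8110/0.0416667 → 19 → t; chars at.

PL36at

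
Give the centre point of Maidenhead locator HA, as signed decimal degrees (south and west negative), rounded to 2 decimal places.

Field H=7, A=0: +7·20° lon, +0·10° lat → SW at lon -40°, lat -90°.
Cell spans 20° lon × 10° lat. Centre is SW corner plus half of each.
latitude -85.00, longitude -30.00.

-85.00, -30.00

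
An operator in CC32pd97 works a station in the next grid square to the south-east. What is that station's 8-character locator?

Longitude extended square 9; +1 → 10, wraps to 0, carry into subsquare.
Longitude subsquare p = 15; +1 → 16 = q.
Latitude extended square 7; −1 → 6.

CC32qd06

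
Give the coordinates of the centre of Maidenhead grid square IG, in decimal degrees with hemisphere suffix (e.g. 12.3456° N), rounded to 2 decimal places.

25.00° S, 10.00° W

Field I=8, G=6: +8·20° lon, +6·10° lat → SW at lon -20°, lat -30°.
Cell spans 20° lon × 10° lat. Centre is SW corner plus half of each.
latitude 25.00° S, longitude 10.00° W.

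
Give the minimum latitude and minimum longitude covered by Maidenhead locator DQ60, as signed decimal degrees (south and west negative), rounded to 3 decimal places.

70.000, -108.000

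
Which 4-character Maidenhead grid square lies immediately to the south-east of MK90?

Longitude square 9; +1 → 10, wraps to 0, carry into field.
Longitude field M = 12; +1 → 13 = N.
Latitude square 0; −1 → -1, wraps to 9, carry into field.
Latitude field K = 10; −1 → 9 = J.

NJ09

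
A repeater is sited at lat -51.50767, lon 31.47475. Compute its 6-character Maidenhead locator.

KD58rl

Offset from 180°W / 90°S: lon 211.4748°, lat 38.4923°.
Field: lon ⌊211.4748/20⌋ = 10 → K; lat ⌊38.4923/10⌋ = 3 → D.
Square: lon ⌊11.4748/2⌋ = 5; lat ⌊8.4923/1⌋ = 8.
Subsquare: lon ⌊1.4748/0.0833333⌋ = 17 → r; lat ⌊0.4923/0.0416667⌋ = 11 → l.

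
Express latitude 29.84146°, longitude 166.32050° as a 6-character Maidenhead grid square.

RL39du

Shift to the Maidenhead origin (180°W, 90°S): lon 346.3205, lat 119.8415.
Field: 346.3205/20 → 17 → R, 119.8415/10 → 11 → L; chars RL.
Square: 6.3205/2 → 3, 9.8415/1 → 9; chars 39.
Subsquare: 0.3205/0.0833333 → 3 → d, 0.8415/0.0416667 → 20 → u; chars du.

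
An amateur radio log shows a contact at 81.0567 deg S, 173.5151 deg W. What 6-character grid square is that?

AA38fw

Shift to the Maidenhead origin (180°W, 90°S): lon 6.4849, lat 8.9433.
Field: lon ⌊6.4849/20⌋ = 0 → A; lat ⌊8.9433/10⌋ = 0 → A.
Square: lon ⌊6.4849/2⌋ = 3; lat ⌊8.9433/1⌋ = 8.
Subsquare: lon ⌊0.4849/0.0833333⌋ = 5 → f; lat ⌊0.9433/0.0416667⌋ = 22 → w.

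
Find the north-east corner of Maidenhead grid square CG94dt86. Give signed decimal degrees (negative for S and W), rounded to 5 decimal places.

-25.17917, -121.67500

Field C=2, G=6: +2·20° lon, +6·10° lat → SW at lon -140°, lat -30°.
Square 9, 4: +9·2° lon, +4·1° lat → SW at lon -122°, lat -26°.
Subsquare d=3, t=19: +3·0.0833333° lon, +19·0.0416667° lat → SW at lon -121.75°, lat -25.2083°.
Extended square 8, 6: +8·0.00833333° lon, +6·0.00416667° lat → SW at lon -121.683°, lat -25.1833°.
Cell spans 0.00833333° lon × 0.00416667° lat. NE corner is SW corner plus one full cell.
latitude -25.17917, longitude -121.67500.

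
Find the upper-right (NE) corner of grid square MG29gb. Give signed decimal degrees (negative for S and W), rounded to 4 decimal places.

Field M=12, G=6: +12·20° lon, +6·10° lat → SW at lon 60°, lat -30°.
Square 2, 9: +2·2° lon, +9·1° lat → SW at lon 64°, lat -21°.
Subsquare g=6, b=1: +6·0.0833333° lon, +1·0.0416667° lat → SW at lon 64.5°, lat -20.9583°.
Cell spans 0.0833333° lon × 0.0416667° lat. NE corner is SW corner plus one full cell.
latitude -20.9167, longitude 64.5833.

-20.9167, 64.5833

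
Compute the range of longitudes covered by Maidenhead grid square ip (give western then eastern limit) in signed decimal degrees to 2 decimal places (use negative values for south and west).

-20.00, 0.00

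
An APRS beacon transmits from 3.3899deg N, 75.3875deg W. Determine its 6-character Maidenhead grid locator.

FJ23hj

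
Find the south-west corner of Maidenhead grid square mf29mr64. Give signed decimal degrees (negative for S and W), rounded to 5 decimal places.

-30.27500, 65.05000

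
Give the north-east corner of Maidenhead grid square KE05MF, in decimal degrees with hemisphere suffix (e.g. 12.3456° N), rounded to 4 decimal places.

Field K=10, E=4: +10·20° lon, +4·10° lat → SW at lon 20°, lat -50°.
Square 0, 5: +0·2° lon, +5·1° lat → SW at lon 20°, lat -45°.
Subsquare m=12, f=5: +12·0.0833333° lon, +5·0.0416667° lat → SW at lon 21°, lat -44.7917°.
Cell spans 0.0833333° lon × 0.0416667° lat. NE corner is SW corner plus one full cell.
latitude 44.7500° S, longitude 21.0833° E.

44.7500° S, 21.0833° E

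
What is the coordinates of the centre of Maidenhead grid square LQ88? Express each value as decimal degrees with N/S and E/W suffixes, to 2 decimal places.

78.50° N, 57.00° E

Field L=11, Q=16: +11·20° lon, +16·10° lat → SW at lon 40°, lat 70°.
Square 8, 8: +8·2° lon, +8·1° lat → SW at lon 56°, lat 78°.
Cell spans 2° lon × 1° lat. Centre is SW corner plus half of each.
latitude 78.50° N, longitude 57.00° E.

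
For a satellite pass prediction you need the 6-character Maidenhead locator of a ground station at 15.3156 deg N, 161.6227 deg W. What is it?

AK95eh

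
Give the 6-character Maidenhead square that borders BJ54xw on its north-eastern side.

Longitude subsquare x = 23; +1 → 24, wraps to 0 = a, carry into square.
Longitude square 5; +1 → 6.
Latitude subsquare w = 22; +1 → 23 = x.

BJ64ax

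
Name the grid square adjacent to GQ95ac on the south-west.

Longitude subsquare a = 0; −1 → -1, wraps to 23 = x, carry into square.
Longitude square 9; −1 → 8.
Latitude subsquare c = 2; −1 → 1 = b.

GQ85xb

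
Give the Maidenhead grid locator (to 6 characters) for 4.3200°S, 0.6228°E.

JI05hq

Add 180° to longitude and 90° to latitude: 180.6228, 85.6800.
Field: lon ⌊180.6228/20⌋ = 9 → J; lat ⌊85.6800/10⌋ = 8 → I.
Square: lon ⌊0.6228/2⌋ = 0; lat ⌊5.6800/1⌋ = 5.
Subsquare: lon ⌊0.6228/0.0833333⌋ = 7 → h; lat ⌊0.6800/0.0416667⌋ = 16 → q.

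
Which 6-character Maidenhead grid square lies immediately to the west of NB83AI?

NB73xi

Longitude subsquare a = 0; −1 → -1, wraps to 23 = x, carry into square.
Longitude square 8; −1 → 7.
The latitude characters are unchanged.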